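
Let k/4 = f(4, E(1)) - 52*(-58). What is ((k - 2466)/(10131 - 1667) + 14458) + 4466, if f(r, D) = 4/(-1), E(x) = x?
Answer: 80091159/4232 ≈ 18925.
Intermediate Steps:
f(r, D) = -4 (f(r, D) = 4*(-1) = -4)
k = 12048 (k = 4*(-4 - 52*(-58)) = 4*(-4 + 3016) = 4*3012 = 12048)
((k - 2466)/(10131 - 1667) + 14458) + 4466 = ((12048 - 2466)/(10131 - 1667) + 14458) + 4466 = (9582/8464 + 14458) + 4466 = (9582*(1/8464) + 14458) + 4466 = (4791/4232 + 14458) + 4466 = 61191047/4232 + 4466 = 80091159/4232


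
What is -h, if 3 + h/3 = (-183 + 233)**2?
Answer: -7491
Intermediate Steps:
h = 7491 (h = -9 + 3*(-183 + 233)**2 = -9 + 3*50**2 = -9 + 3*2500 = -9 + 7500 = 7491)
-h = -1*7491 = -7491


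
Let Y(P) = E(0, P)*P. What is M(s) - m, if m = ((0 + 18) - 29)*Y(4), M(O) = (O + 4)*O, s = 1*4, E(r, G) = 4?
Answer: 208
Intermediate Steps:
s = 4
M(O) = O*(4 + O) (M(O) = (4 + O)*O = O*(4 + O))
Y(P) = 4*P
m = -176 (m = ((0 + 18) - 29)*(4*4) = (18 - 29)*16 = -11*16 = -176)
M(s) - m = 4*(4 + 4) - 1*(-176) = 4*8 + 176 = 32 + 176 = 208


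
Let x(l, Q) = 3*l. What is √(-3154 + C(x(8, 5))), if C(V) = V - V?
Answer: I*√3154 ≈ 56.16*I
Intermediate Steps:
C(V) = 0
√(-3154 + C(x(8, 5))) = √(-3154 + 0) = √(-3154) = I*√3154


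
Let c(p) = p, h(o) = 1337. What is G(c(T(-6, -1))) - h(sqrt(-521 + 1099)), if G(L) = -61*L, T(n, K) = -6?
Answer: -971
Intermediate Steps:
G(c(T(-6, -1))) - h(sqrt(-521 + 1099)) = -61*(-6) - 1*1337 = 366 - 1337 = -971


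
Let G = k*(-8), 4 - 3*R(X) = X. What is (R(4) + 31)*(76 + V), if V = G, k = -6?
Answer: 3844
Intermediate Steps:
R(X) = 4/3 - X/3
G = 48 (G = -6*(-8) = 48)
V = 48
(R(4) + 31)*(76 + V) = ((4/3 - ⅓*4) + 31)*(76 + 48) = ((4/3 - 4/3) + 31)*124 = (0 + 31)*124 = 31*124 = 3844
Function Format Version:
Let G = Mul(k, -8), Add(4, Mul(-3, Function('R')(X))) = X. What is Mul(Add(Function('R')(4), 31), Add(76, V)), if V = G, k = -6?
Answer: 3844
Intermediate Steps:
Function('R')(X) = Add(Rational(4, 3), Mul(Rational(-1, 3), X))
G = 48 (G = Mul(-6, -8) = 48)
V = 48
Mul(Add(Function('R')(4), 31), Add(76, V)) = Mul(Add(Add(Rational(4, 3), Mul(Rational(-1, 3), 4)), 31), Add(76, 48)) = Mul(Add(Add(Rational(4, 3), Rational(-4, 3)), 31), 124) = Mul(Add(0, 31), 124) = Mul(31, 124) = 3844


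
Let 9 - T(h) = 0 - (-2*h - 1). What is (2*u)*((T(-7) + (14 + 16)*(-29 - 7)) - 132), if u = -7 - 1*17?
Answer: 57120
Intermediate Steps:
u = -24 (u = -7 - 17 = -24)
T(h) = 8 - 2*h (T(h) = 9 - (0 - (-2*h - 1)) = 9 - (0 - (-1 - 2*h)) = 9 - (0 + (1 + 2*h)) = 9 - (1 + 2*h) = 9 + (-1 - 2*h) = 8 - 2*h)
(2*u)*((T(-7) + (14 + 16)*(-29 - 7)) - 132) = (2*(-24))*(((8 - 2*(-7)) + (14 + 16)*(-29 - 7)) - 132) = -48*(((8 + 14) + 30*(-36)) - 132) = -48*((22 - 1080) - 132) = -48*(-1058 - 132) = -48*(-1190) = 57120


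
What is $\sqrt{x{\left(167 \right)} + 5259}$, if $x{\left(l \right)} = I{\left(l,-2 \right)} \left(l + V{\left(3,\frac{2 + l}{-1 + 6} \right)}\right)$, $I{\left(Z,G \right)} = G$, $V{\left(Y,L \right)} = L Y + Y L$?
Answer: $\frac{\sqrt{112985}}{5} \approx 67.226$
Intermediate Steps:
$V{\left(Y,L \right)} = 2 L Y$ ($V{\left(Y,L \right)} = L Y + L Y = 2 L Y$)
$x{\left(l \right)} = - \frac{24}{5} - \frac{22 l}{5}$ ($x{\left(l \right)} = - 2 \left(l + 2 \frac{2 + l}{-1 + 6} \cdot 3\right) = - 2 \left(l + 2 \frac{2 + l}{5} \cdot 3\right) = - 2 \left(l + 2 \left(2 + l\right) \frac{1}{5} \cdot 3\right) = - 2 \left(l + 2 \left(\frac{2}{5} + \frac{l}{5}\right) 3\right) = - 2 \left(l + \left(\frac{12}{5} + \frac{6 l}{5}\right)\right) = - 2 \left(\frac{12}{5} + \frac{11 l}{5}\right) = - \frac{24}{5} - \frac{22 l}{5}$)
$\sqrt{x{\left(167 \right)} + 5259} = \sqrt{\left(- \frac{24}{5} - \frac{3674}{5}\right) + 5259} = \sqrt{- \frac{3698}{5} + 5259} = \sqrt{\frac{22597}{5}} = \frac{\sqrt{112985}}{5}$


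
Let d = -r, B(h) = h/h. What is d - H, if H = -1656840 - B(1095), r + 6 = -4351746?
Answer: 6008593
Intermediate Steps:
B(h) = 1
r = -4351752 (r = -6 - 4351746 = -4351752)
H = -1656841 (H = -1656840 - 1*1 = -1656840 - 1 = -1656841)
d = 4351752 (d = -1*(-4351752) = 4351752)
d - H = 4351752 - 1*(-1656841) = 4351752 + 1656841 = 6008593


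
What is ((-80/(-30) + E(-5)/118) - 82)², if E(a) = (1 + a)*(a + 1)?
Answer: 196504324/31329 ≈ 6272.3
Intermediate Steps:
E(a) = (1 + a)² (E(a) = (1 + a)*(1 + a) = (1 + a)²)
((-80/(-30) + E(-5)/118) - 82)² = ((-80/(-30) + (1 - 5)²/118) - 82)² = ((-80*(-1/30) + (-4)²*(1/118)) - 82)² = ((8/3 + 16*(1/118)) - 82)² = ((8/3 + 8/59) - 82)² = (496/177 - 82)² = (-14018/177)² = 196504324/31329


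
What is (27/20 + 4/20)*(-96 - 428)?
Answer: -4061/5 ≈ -812.20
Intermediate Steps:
(27/20 + 4/20)*(-96 - 428) = (27*(1/20) + 4*(1/20))*(-524) = (27/20 + ⅕)*(-524) = (31/20)*(-524) = -4061/5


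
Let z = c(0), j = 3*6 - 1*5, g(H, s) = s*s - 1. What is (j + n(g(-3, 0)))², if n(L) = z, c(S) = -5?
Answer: 64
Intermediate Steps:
g(H, s) = -1 + s² (g(H, s) = s² - 1 = -1 + s²)
j = 13 (j = 18 - 5 = 13)
z = -5
n(L) = -5
(j + n(g(-3, 0)))² = (13 - 5)² = 8² = 64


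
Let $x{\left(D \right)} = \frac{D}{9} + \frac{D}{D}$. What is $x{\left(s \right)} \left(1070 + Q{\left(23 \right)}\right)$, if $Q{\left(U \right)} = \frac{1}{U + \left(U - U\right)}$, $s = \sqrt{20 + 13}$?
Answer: $\frac{24611}{23} + \frac{24611 \sqrt{33}}{207} \approx 1753.0$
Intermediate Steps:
$s = \sqrt{33} \approx 5.7446$
$x{\left(D \right)} = 1 + \frac{D}{9}$ ($x{\left(D \right)} = D \frac{1}{9} + 1 = \frac{D}{9} + 1 = 1 + \frac{D}{9}$)
$Q{\left(U \right)} = \frac{1}{U}$ ($Q{\left(U \right)} = \frac{1}{U + 0} = \frac{1}{U}$)
$x{\left(s \right)} \left(1070 + Q{\left(23 \right)}\right) = \left(1 + \frac{\sqrt{33}}{9}\right) \left(1070 + \frac{1}{23}\right) = \left(1 + \frac{\sqrt{33}}{9}\right) \frac{24611}{23} = \frac{24611}{23} + \frac{24611 \sqrt{33}}{207}$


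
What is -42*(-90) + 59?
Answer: 3839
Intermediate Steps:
-42*(-90) + 59 = 3780 + 59 = 3839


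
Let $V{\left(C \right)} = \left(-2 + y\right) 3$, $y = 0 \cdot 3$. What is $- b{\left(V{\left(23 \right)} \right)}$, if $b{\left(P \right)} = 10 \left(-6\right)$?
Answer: $60$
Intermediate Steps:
$y = 0$
$V{\left(C \right)} = -6$ ($V{\left(C \right)} = \left(-2 + 0\right) 3 = \left(-2\right) 3 = -6$)
$b{\left(P \right)} = -60$
$- b{\left(V{\left(23 \right)} \right)} = \left(-1\right) \left(-60\right) = 60$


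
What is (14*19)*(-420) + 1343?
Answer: -110377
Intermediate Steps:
(14*19)*(-420) + 1343 = 266*(-420) + 1343 = -111720 + 1343 = -110377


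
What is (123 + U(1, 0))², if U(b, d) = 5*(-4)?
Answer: 10609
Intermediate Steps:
U(b, d) = -20
(123 + U(1, 0))² = (123 - 20)² = 103² = 10609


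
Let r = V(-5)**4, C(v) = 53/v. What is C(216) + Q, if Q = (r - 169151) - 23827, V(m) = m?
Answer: -41548195/216 ≈ -1.9235e+5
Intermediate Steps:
r = 625 (r = (-5)**4 = 625)
Q = -192353 (Q = (625 - 169151) - 23827 = -168526 - 23827 = -192353)
C(216) + Q = 53/216 - 192353 = -41548195/216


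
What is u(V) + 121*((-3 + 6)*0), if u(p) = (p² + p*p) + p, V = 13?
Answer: 351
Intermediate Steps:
u(p) = p + 2*p² (u(p) = (p² + p²) + p = 2*p² + p = p + 2*p²)
u(V) + 121*((-3 + 6)*0) = 13*(1 + 2*13) + 121*((-3 + 6)*0) = 13*(1 + 26) + 121*(3*0) = 13*27 + 121*0 = 351 + 0 = 351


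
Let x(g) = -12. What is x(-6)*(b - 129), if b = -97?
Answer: 2712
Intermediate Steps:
x(-6)*(b - 129) = -12*(-97 - 129) = -12*(-226) = 2712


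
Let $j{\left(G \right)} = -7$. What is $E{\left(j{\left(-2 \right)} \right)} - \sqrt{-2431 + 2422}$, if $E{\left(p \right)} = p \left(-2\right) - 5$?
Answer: $9 - 3 i \approx 9.0 - 3.0 i$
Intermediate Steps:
$E{\left(p \right)} = -5 - 2 p$ ($E{\left(p \right)} = - 2 p - 5 = -5 - 2 p$)
$E{\left(j{\left(-2 \right)} \right)} - \sqrt{-2431 + 2422} = \left(-5 - -14\right) - \sqrt{-2431 + 2422} = \left(-5 + 14\right) - \sqrt{-9} = 9 - 3 i$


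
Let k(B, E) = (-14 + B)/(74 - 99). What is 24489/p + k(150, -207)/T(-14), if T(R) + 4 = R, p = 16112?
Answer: 6605641/3625200 ≈ 1.8221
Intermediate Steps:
T(R) = -4 + R
k(B, E) = 14/25 - B/25 (k(B, E) = (-14 + B)/(-25) = (-14 + B)*(-1/25) = 14/25 - B/25)
24489/p + k(150, -207)/T(-14) = 24489/16112 + (14/25 - 1/25*150)/(-4 - 14) = 24489*(1/16112) + (14/25 - 6)/(-18) = 24489/16112 - 136/25*(-1/18) = 24489/16112 + 68/225 = 6605641/3625200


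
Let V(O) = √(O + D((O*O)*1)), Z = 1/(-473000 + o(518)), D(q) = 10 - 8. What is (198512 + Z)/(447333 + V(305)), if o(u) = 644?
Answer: 13981890091483081/31507217854661064 - 93768334271*√307/94521653563983192 ≈ 0.44375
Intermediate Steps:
D(q) = 2
Z = -1/472356 (Z = 1/(-473000 + 644) = 1/(-472356) = -1/472356 ≈ -2.1170e-6)
V(O) = √(2 + O) (V(O) = √(O + 2) = √(2 + O))
(198512 + Z)/(447333 + V(305)) = (198512 - 1/472356)/(447333 + √(2 + 305)) = 93768334271/(472356*(447333 + √307))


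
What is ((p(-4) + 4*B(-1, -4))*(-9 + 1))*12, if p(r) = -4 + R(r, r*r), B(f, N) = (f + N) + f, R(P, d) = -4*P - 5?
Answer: 1632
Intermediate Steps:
R(P, d) = -5 - 4*P
B(f, N) = N + 2*f (B(f, N) = (N + f) + f = N + 2*f)
p(r) = -9 - 4*r (p(r) = -4 + (-5 - 4*r) = -9 - 4*r)
((p(-4) + 4*B(-1, -4))*(-9 + 1))*12 = (((-9 - 4*(-4)) + 4*(-4 + 2*(-1)))*(-9 + 1))*12 = (((-9 + 16) + 4*(-4 - 2))*(-8))*12 = ((7 + 4*(-6))*(-8))*12 = ((7 - 24)*(-8))*12 = -17*(-8)*12 = 136*12 = 1632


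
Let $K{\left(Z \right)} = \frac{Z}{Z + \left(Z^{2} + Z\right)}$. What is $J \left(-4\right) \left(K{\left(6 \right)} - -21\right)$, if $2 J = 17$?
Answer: $- \frac{2873}{4} \approx -718.25$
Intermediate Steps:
$J = \frac{17}{2}$ ($J = \frac{1}{2} \cdot 17 = \frac{17}{2} \approx 8.5$)
$K{\left(Z \right)} = \frac{Z}{Z^{2} + 2 Z}$ ($K{\left(Z \right)} = \frac{Z}{Z + \left(Z + Z^{2}\right)} = \frac{Z}{Z^{2} + 2 Z}$)
$J \left(-4\right) \left(K{\left(6 \right)} - -21\right) = \frac{17}{2} \left(-4\right) \left(\frac{1}{2 + 6} - -21\right) = - 34 \left(\frac{1}{8} + 21\right) = \left(-34\right) \frac{169}{8} = - \frac{2873}{4}$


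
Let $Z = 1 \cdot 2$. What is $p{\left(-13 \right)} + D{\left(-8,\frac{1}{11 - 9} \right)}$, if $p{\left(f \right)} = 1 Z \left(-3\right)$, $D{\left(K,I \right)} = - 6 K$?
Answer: $42$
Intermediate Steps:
$D{\left(K,I \right)} = - 6 K$
$Z = 2$
$p{\left(f \right)} = -6$ ($p{\left(f \right)} = 1 \cdot 2 \left(-3\right) = 2 \left(-3\right) = -6$)
$p{\left(-13 \right)} + D{\left(-8,\frac{1}{11 - 9} \right)} = -6 - -48 = -6 + 48 = 42$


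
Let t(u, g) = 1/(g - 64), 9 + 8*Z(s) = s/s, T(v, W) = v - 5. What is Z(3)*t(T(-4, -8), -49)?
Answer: 1/113 ≈ 0.0088496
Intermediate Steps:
T(v, W) = -5 + v
Z(s) = -1 (Z(s) = -9/8 + (s/s)/8 = -9/8 + (⅛)*1 = -9/8 + ⅛ = -1)
t(u, g) = 1/(-64 + g)
Z(3)*t(T(-4, -8), -49) = -1/(-64 - 49) = -1/(-113) = -1*(-1/113) = 1/113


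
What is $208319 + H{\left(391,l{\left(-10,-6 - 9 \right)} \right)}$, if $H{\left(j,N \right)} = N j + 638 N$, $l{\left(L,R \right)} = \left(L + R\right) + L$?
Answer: $172304$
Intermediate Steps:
$l{\left(L,R \right)} = R + 2 L$
$H{\left(j,N \right)} = 638 N + N j$
$208319 + H{\left(391,l{\left(-10,-6 - 9 \right)} \right)} = 208319 + \left(\left(-6 - 9\right) + 2 \left(-10\right)\right) \left(638 + 391\right) = 208319 + \left(-15 - 20\right) 1029 = 208319 - 36015 = 172304$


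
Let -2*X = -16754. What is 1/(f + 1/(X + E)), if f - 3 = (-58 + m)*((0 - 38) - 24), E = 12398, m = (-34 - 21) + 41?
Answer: 20775/92801926 ≈ 0.00022386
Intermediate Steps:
X = 8377 (X = -½*(-16754) = 8377)
m = -14 (m = -55 + 41 = -14)
f = 4467 (f = 3 + (-58 - 14)*((0 - 38) - 24) = 3 - 72*(-38 - 24) = 3 - 72*(-62) = 3 + 4464 = 4467)
1/(f + 1/(X + E)) = 1/(4467 + 1/(8377 + 12398)) = 1/(4467 + 1/20775) = 1/(92801926/20775) = 20775/92801926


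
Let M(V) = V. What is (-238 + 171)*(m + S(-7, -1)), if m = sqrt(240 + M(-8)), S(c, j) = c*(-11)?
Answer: -5159 - 134*sqrt(58) ≈ -6179.5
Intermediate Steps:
S(c, j) = -11*c
m = 2*sqrt(58) (m = sqrt(240 - 8) = sqrt(232) = 2*sqrt(58) ≈ 15.232)
(-238 + 171)*(m + S(-7, -1)) = (-238 + 171)*(2*sqrt(58) - 11*(-7)) = -67*(2*sqrt(58) + 77) = -67*(77 + 2*sqrt(58)) = -5159 - 134*sqrt(58)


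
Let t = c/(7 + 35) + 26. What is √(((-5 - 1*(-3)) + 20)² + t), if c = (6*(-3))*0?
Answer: 5*√14 ≈ 18.708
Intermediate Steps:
c = 0 (c = -18*0 = 0)
t = 26 (t = 0/(7 + 35) + 26 = 0/42 + 26 = 0*(1/42) + 26 = 0 + 26 = 26)
√(((-5 - 1*(-3)) + 20)² + t) = √(((-5 - 1*(-3)) + 20)² + 26) = √(((-5 + 3) + 20)² + 26) = √((-2 + 20)² + 26) = √(18² + 26) = √(324 + 26) = √350 = 5*√14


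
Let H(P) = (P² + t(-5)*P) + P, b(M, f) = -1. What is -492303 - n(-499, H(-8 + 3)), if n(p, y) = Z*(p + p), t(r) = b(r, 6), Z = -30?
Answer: -522243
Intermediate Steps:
t(r) = -1
H(P) = P² (H(P) = (P² - P) + P = P²)
n(p, y) = -60*p (n(p, y) = -30*(p + p) = -60*p)
-492303 - n(-499, H(-8 + 3)) = -492303 - (-60)*(-499) = -492303 - 1*29940 = -492303 - 29940 = -522243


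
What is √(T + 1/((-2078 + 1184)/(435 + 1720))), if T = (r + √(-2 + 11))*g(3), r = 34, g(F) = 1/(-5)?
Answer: I*√196022910/4470 ≈ 3.1322*I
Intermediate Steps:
g(F) = -⅕
T = -37/5 (T = (34 + √(-2 + 11))*(-⅕) = (34 + √9)*(-⅕) = (34 + 3)*(-⅕) = 37*(-⅕) = -37/5 ≈ -7.4000)
√(T + 1/((-2078 + 1184)/(435 + 1720))) = √(-37/5 + 1/((-2078 + 1184)/(435 + 1720))) = √(-37/5 + 1/(-894/2155)) = √(-37/5 - 2155/894) = √(-43853/4470) = I*√196022910/4470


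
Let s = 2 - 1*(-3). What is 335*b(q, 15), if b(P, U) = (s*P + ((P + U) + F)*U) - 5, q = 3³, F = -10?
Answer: 204350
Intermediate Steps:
q = 27
s = 5 (s = 2 + 3 = 5)
b(P, U) = -5 + 5*P + U*(-10 + P + U) (b(P, U) = (5*P + ((P + U) - 10)*U) - 5 = (5*P + (-10 + P + U)*U) - 5 = (5*P + U*(-10 + P + U)) - 5 = -5 + 5*P + U*(-10 + P + U))
335*b(q, 15) = 335*(-5 + 15² - 10*15 + 5*27 + 27*15) = 335*(-5 + 225 - 150 + 135 + 405) = 335*610 = 204350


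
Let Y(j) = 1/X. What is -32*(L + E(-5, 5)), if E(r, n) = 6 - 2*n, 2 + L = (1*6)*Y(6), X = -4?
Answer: 240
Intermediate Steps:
Y(j) = -1/4 (Y(j) = 1/(-4) = -1/4)
L = -7/2 (L = -2 + (1*6)*(-1/4) = -2 + 6*(-1/4) = -2 - 3/2 = -7/2 ≈ -3.5000)
-32*(L + E(-5, 5)) = -32*(-7/2 + (6 - 2*5)) = -32*(-7/2 + (6 - 10)) = -32*(-7/2 - 4) = -32*(-15/2) = 240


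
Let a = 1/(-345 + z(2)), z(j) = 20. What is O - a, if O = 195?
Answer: 63376/325 ≈ 195.00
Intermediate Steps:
a = -1/325 (a = 1/(-345 + 20) = 1/(-325) = -1/325 ≈ -0.0030769)
O - a = 195 - 1*(-1/325) = 195 + 1/325 = 63376/325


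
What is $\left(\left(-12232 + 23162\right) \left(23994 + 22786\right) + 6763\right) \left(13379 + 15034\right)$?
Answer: $14527912487319$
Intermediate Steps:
$\left(\left(-12232 + 23162\right) \left(23994 + 22786\right) + 6763\right) \left(13379 + 15034\right) = \left(10930 \cdot 46780 + 6763\right) 28413 = \left(511305400 + 6763\right) 28413 = 511312163 \cdot 28413 = 14527912487319$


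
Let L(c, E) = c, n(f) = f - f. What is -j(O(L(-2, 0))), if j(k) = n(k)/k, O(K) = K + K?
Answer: 0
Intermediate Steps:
n(f) = 0
O(K) = 2*K
j(k) = 0 (j(k) = 0/k = 0)
-j(O(L(-2, 0))) = -1*0 = 0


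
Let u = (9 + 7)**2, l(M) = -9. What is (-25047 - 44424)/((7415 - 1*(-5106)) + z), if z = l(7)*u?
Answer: -69471/10217 ≈ -6.7996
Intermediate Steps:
u = 256 (u = 16**2 = 256)
z = -2304 (z = -9*256 = -2304)
(-25047 - 44424)/((7415 - 1*(-5106)) + z) = (-25047 - 44424)/((7415 - 1*(-5106)) - 2304) = -69471/((7415 + 5106) - 2304) = -69471/(12521 - 2304) = -69471/10217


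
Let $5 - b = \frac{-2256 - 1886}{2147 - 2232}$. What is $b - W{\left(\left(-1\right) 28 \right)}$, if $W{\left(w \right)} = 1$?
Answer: $- \frac{3802}{85} \approx -44.729$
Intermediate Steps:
$b = - \frac{3717}{85}$ ($b = 5 - \frac{-2256 - 1886}{2147 - 2232} = 5 - - \frac{4142}{-85} = 5 - \left(-4142\right) \left(- \frac{1}{85}\right) = 5 - \frac{4142}{85} = - \frac{3717}{85} \approx -43.729$)
$b - W{\left(\left(-1\right) 28 \right)} = - \frac{3717}{85} - 1 = - \frac{3802}{85}$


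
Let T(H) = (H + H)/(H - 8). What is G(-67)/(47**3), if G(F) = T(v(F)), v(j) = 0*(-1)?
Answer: 0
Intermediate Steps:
v(j) = 0
T(H) = 2*H/(-8 + H) (T(H) = (2*H)/(-8 + H) = 2*H/(-8 + H))
G(F) = 0 (G(F) = 2*0/(-8 + 0) = 2*0/(-8) = 2*0*(-1/8) = 0)
G(-67)/(47**3) = 0/(47**3) = 0/103823 = 0*(1/103823) = 0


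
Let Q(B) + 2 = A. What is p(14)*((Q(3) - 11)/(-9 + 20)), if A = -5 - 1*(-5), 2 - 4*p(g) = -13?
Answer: -195/44 ≈ -4.4318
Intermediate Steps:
p(g) = 15/4 (p(g) = ½ - ¼*(-13) = ½ + 13/4 = 15/4)
A = 0 (A = -5 + 5 = 0)
Q(B) = -2 (Q(B) = -2 + 0 = -2)
p(14)*((Q(3) - 11)/(-9 + 20)) = 15*((-2 - 11)/(-9 + 20))/4 = 15*(-13/11)/4 = 15*(-13*1/11)/4 = (15/4)*(-13/11) = -195/44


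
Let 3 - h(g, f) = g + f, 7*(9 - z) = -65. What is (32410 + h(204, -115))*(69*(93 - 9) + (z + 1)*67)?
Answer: 1603819908/7 ≈ 2.2912e+8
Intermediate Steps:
z = 128/7 (z = 9 - ⅐*(-65) = 9 + 65/7 = 128/7 ≈ 18.286)
h(g, f) = 3 - f - g (h(g, f) = 3 - (g + f) = 3 - (f + g) = 3 + (-f - g) = 3 - f - g)
(32410 + h(204, -115))*(69*(93 - 9) + (z + 1)*67) = (32410 + (3 - 1*(-115) - 1*204))*(69*(93 - 9) + (128/7 + 1)*67) = (32410 + (3 + 115 - 204))*(69*84 + (135/7)*67) = (32410 - 86)*(5796 + 9045/7) = 32324*(49617/7) = 1603819908/7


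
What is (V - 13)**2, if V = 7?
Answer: 36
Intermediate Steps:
(V - 13)**2 = (7 - 13)**2 = (-6)**2 = 36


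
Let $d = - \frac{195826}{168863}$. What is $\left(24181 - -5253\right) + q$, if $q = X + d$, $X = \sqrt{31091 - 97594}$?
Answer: $\frac{4970117716}{168863} + i \sqrt{66503} \approx 29433.0 + 257.88 i$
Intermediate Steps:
$d = - \frac{195826}{168863}$ ($d = \left(-195826\right) \frac{1}{168863} = - \frac{195826}{168863} \approx -1.1597$)
$X = i \sqrt{66503}$ ($X = \sqrt{-66503} = i \sqrt{66503} \approx 257.88 i$)
$q = - \frac{195826}{168863} + i \sqrt{66503}$ ($q = i \sqrt{66503} - \frac{195826}{168863} = - \frac{195826}{168863} + i \sqrt{66503} \approx -1.1597 + 257.88 i$)
$\left(24181 - -5253\right) + q = \left(24181 - -5253\right) - \left(\frac{195826}{168863} - i \sqrt{66503}\right) = \left(24181 + 5253\right) - \left(\frac{195826}{168863} - i \sqrt{66503}\right) = 29434 - \left(\frac{195826}{168863} - i \sqrt{66503}\right) = \frac{4970117716}{168863} + i \sqrt{66503}$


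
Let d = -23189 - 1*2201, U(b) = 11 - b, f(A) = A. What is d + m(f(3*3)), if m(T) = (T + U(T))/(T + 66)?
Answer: -1904239/75 ≈ -25390.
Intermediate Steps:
m(T) = 11/(66 + T) (m(T) = (T + (11 - T))/(T + 66) = 11/(66 + T))
d = -25390 (d = -23189 - 2201 = -25390)
d + m(f(3*3)) = -25390 + 11/(66 + 3*3) = -25390 + 11/(66 + 9) = -25390 + 11/75 = -1904239/75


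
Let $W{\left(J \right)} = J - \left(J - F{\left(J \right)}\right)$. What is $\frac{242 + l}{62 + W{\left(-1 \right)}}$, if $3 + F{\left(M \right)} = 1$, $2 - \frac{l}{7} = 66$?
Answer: $- \frac{103}{30} \approx -3.4333$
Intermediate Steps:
$l = -448$ ($l = 14 - 462 = -448$)
$F{\left(M \right)} = -2$ ($F{\left(M \right)} = -3 + 1 = -2$)
$W{\left(J \right)} = -2$ ($W{\left(J \right)} = J - \left(2 + J\right) = -2$)
$\frac{242 + l}{62 + W{\left(-1 \right)}} = \frac{242 - 448}{62 - 2} = - \frac{206}{60} = \left(-206\right) \frac{1}{60} = - \frac{103}{30}$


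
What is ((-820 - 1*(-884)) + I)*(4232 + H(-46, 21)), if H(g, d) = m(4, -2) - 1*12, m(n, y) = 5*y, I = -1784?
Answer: -7241200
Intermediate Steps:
H(g, d) = -22 (H(g, d) = 5*(-2) - 1*12 = -10 - 12 = -22)
((-820 - 1*(-884)) + I)*(4232 + H(-46, 21)) = ((-820 - 1*(-884)) - 1784)*(4232 - 22) = ((-820 + 884) - 1784)*4210 = (64 - 1784)*4210 = -1720*4210 = -7241200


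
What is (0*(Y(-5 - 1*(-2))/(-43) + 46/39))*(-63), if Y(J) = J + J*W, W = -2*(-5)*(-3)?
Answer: 0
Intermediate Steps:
W = -30 (W = 10*(-3) = -30)
Y(J) = -29*J (Y(J) = J + J*(-30) = J - 30*J = -29*J)
(0*(Y(-5 - 1*(-2))/(-43) + 46/39))*(-63) = (0*(-29*(-5 - 1*(-2))/(-43) + 46/39))*(-63) = (0*(-29*(-5 + 2)*(-1/43) + 46*(1/39)))*(-63) = (0*(-29*(-3)*(-1/43) + 46/39))*(-63) = (0*(87*(-1/43) + 46/39))*(-63) = (0*(-87/43 + 46/39))*(-63) = (0*(-1415/1677))*(-63) = 0*(-63) = 0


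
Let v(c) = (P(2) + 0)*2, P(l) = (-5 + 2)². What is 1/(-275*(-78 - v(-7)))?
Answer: 1/26400 ≈ 3.7879e-5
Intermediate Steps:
P(l) = 9 (P(l) = (-3)² = 9)
v(c) = 18 (v(c) = (9 + 0)*2 = 9*2 = 18)
1/(-275*(-78 - v(-7))) = 1/(-275*(-78 - 1*18)) = 1/(-275*(-78 - 18)) = 1/(-275*(-96)) = 1/26400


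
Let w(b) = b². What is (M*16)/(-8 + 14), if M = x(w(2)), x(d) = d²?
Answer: 128/3 ≈ 42.667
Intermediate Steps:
M = 16 (M = (2²)² = 4² = 16)
(M*16)/(-8 + 14) = (16*16)/(-8 + 14) = 256/6 = 256*(⅙) = 128/3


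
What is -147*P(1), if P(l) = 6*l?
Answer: -882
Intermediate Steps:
-147*P(1) = -882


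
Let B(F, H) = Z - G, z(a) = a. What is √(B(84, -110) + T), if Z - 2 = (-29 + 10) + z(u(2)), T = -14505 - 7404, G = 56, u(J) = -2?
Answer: 4*I*√1374 ≈ 148.27*I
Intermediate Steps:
T = -21909
Z = -19 (Z = 2 + ((-29 + 10) - 2) = 2 + (-19 - 2) = 2 - 21 = -19)
B(F, H) = -75 (B(F, H) = -19 - 1*56 = -19 - 56 = -75)
√(B(84, -110) + T) = √(-75 - 21909) = √(-21984) = 4*I*√1374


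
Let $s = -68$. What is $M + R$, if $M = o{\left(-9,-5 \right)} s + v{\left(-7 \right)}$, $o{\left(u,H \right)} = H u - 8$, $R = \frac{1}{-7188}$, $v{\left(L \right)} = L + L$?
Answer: $- \frac{18185641}{7188} \approx -2530.0$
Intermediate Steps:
$v{\left(L \right)} = 2 L$
$R = - \frac{1}{7188} \approx -0.00013912$
$o{\left(u,H \right)} = -8 + H u$
$M = -2530$ ($M = \left(-8 - -45\right) \left(-68\right) + 2 \left(-7\right) = \left(-8 + 45\right) \left(-68\right) - 14 = 37 \left(-68\right) - 14 = -2516 - 14 = -2530$)
$M + R = -2530 - \frac{1}{7188} = - \frac{18185641}{7188}$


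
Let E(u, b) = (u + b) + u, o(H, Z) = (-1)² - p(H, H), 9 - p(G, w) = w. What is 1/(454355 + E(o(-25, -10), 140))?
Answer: 1/454429 ≈ 2.2006e-6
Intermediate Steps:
p(G, w) = 9 - w
o(H, Z) = -8 + H (o(H, Z) = (-1)² - (9 - H) = 1 + (-9 + H) = -8 + H)
E(u, b) = b + 2*u (E(u, b) = (b + u) + u = b + 2*u)
1/(454355 + E(o(-25, -10), 140)) = 1/(454355 + (140 + 2*(-8 - 25))) = 1/(454355 + (140 + 2*(-33))) = 1/(454355 + (140 - 66)) = 1/(454355 + 74) = 1/454429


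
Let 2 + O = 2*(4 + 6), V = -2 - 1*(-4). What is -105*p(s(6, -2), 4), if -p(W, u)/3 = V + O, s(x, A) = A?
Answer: 6300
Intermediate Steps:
V = 2 (V = -2 + 4 = 2)
O = 18 (O = -2 + 2*(4 + 6) = -2 + 2*10 = -2 + 20 = 18)
p(W, u) = -60 (p(W, u) = -3*(2 + 18) = -3*20 = -60)
-105*p(s(6, -2), 4) = -105*(-60) = 6300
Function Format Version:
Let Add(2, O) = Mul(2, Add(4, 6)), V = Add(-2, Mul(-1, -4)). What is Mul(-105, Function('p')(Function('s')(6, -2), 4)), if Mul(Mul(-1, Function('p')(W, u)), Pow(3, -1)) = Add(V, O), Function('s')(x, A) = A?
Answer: 6300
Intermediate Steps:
V = 2 (V = Add(-2, 4) = 2)
O = 18 (O = Add(-2, Mul(2, Add(4, 6))) = Add(-2, Mul(2, 10)) = Add(-2, 20) = 18)
Function('p')(W, u) = -60 (Function('p')(W, u) = Mul(-3, Add(2, 18)) = Mul(-3, 20) = -60)
Mul(-105, Function('p')(Function('s')(6, -2), 4)) = Mul(-105, -60) = 6300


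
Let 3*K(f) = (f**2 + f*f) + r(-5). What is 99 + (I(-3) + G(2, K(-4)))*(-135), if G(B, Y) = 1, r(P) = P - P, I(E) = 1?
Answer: -171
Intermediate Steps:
r(P) = 0
K(f) = 2*f**2/3 (K(f) = ((f**2 + f*f) + 0)/3 = ((f**2 + f**2) + 0)/3 = (2*f**2 + 0)/3 = (2*f**2)/3 = 2*f**2/3)
99 + (I(-3) + G(2, K(-4)))*(-135) = 99 + (1 + 1)*(-135) = 99 + 2*(-135) = 99 - 270 = -171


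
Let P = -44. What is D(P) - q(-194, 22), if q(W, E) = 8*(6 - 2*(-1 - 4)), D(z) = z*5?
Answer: -348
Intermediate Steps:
D(z) = 5*z
q(W, E) = 128 (q(W, E) = 8*(6 - 2*(-5)) = 8*(6 + 10) = 8*16 = 128)
D(P) - q(-194, 22) = 5*(-44) - 1*128 = -220 - 128 = -348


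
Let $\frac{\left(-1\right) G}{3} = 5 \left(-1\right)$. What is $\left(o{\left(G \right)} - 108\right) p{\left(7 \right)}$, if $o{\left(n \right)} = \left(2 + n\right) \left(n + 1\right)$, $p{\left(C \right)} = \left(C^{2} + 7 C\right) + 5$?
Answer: $16892$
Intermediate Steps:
$G = 15$ ($G = - 3 \cdot 5 \left(-1\right) = \left(-3\right) \left(-5\right) = 15$)
$p{\left(C \right)} = 5 + C^{2} + 7 C$
$o{\left(n \right)} = \left(1 + n\right) \left(2 + n\right)$ ($o{\left(n \right)} = \left(2 + n\right) \left(1 + n\right) = \left(1 + n\right) \left(2 + n\right)$)
$\left(o{\left(G \right)} - 108\right) p{\left(7 \right)} = \left(\left(2 + 15^{2} + 3 \cdot 15\right) - 108\right) \left(5 + 7^{2} + 7 \cdot 7\right) = \left(\left(2 + 225 + 45\right) - 108\right) \left(5 + 49 + 49\right) = \left(272 - 108\right) 103 = 164 \cdot 103 = 16892$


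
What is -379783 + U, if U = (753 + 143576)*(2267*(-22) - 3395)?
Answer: -7688641284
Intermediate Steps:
U = -7688261501 (U = 144329*(-49874 - 3395) = 144329*(-53269) = -7688261501)
-379783 + U = -379783 - 7688261501 = -7688641284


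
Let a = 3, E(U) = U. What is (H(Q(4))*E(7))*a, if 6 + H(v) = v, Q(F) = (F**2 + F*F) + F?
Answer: 630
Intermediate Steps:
Q(F) = F + 2*F**2 (Q(F) = (F**2 + F**2) + F = 2*F**2 + F = F + 2*F**2)
H(v) = -6 + v
(H(Q(4))*E(7))*a = ((-6 + 4*(1 + 2*4))*7)*3 = ((-6 + 4*(1 + 8))*7)*3 = ((-6 + 4*9)*7)*3 = ((-6 + 36)*7)*3 = (30*7)*3 = 210*3 = 630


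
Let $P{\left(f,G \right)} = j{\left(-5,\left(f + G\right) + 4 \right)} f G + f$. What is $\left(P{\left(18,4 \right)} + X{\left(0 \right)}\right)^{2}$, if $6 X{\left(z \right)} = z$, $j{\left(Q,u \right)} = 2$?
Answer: $26244$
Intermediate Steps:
$X{\left(z \right)} = \frac{z}{6}$
$P{\left(f,G \right)} = f + 2 G f$ ($P{\left(f,G \right)} = 2 f G + f = 2 G f + f = f + 2 G f$)
$\left(P{\left(18,4 \right)} + X{\left(0 \right)}\right)^{2} = \left(18 \left(1 + 2 \cdot 4\right) + \frac{1}{6} \cdot 0\right)^{2} = \left(18 \left(1 + 8\right) + 0\right)^{2} = \left(18 \cdot 9 + 0\right)^{2} = \left(162 + 0\right)^{2} = 162^{2} = 26244$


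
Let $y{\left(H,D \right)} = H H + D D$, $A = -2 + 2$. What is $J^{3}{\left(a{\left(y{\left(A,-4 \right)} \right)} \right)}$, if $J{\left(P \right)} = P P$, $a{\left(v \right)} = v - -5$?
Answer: $85766121$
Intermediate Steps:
$A = 0$
$y{\left(H,D \right)} = D^{2} + H^{2}$ ($y{\left(H,D \right)} = H^{2} + D^{2} = D^{2} + H^{2}$)
$a{\left(v \right)} = 5 + v$ ($a{\left(v \right)} = v + 5 = 5 + v$)
$J{\left(P \right)} = P^{2}$
$J^{3}{\left(a{\left(y{\left(A,-4 \right)} \right)} \right)} = \left(\left(5 + \left(\left(-4\right)^{2} + 0^{2}\right)\right)^{2}\right)^{3} = \left(\left(5 + \left(16 + 0\right)\right)^{2}\right)^{3} = \left(\left(5 + 16\right)^{2}\right)^{3} = \left(21^{2}\right)^{3} = 441^{3} = 85766121$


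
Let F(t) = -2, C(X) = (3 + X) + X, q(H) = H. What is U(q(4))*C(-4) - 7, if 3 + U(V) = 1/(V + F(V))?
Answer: 11/2 ≈ 5.5000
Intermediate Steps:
C(X) = 3 + 2*X
U(V) = -3 + 1/(-2 + V) (U(V) = -3 + 1/(V - 2) = -3 + 1/(-2 + V))
U(q(4))*C(-4) - 7 = ((7 - 3*4)/(-2 + 4))*(3 + 2*(-4)) - 7 = ((7 - 12)/2)*(3 - 8) - 7 = ((½)*(-5))*(-5) - 7 = -5/2*(-5) - 7 = 25/2 - 7 = 11/2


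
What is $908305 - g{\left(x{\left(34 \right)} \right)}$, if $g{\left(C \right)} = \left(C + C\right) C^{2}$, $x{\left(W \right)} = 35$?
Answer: $822555$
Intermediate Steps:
$g{\left(C \right)} = 2 C^{3}$ ($g{\left(C \right)} = 2 C C^{2} = 2 C^{3}$)
$908305 - g{\left(x{\left(34 \right)} \right)} = 908305 - 2 \cdot 35^{3} = 908305 - 2 \cdot 42875 = 908305 - 85750 = 822555$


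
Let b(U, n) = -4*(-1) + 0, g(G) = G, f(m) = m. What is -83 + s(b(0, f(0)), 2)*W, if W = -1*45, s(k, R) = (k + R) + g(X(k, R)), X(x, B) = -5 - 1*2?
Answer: -38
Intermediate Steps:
X(x, B) = -7 (X(x, B) = -5 - 2 = -7)
b(U, n) = 4 (b(U, n) = 4 + 0 = 4)
s(k, R) = -7 + R + k (s(k, R) = (k + R) - 7 = (R + k) - 7 = -7 + R + k)
W = -45
-83 + s(b(0, f(0)), 2)*W = -83 + (-7 + 2 + 4)*(-45) = -83 - 1*(-45) = -83 + 45 = -38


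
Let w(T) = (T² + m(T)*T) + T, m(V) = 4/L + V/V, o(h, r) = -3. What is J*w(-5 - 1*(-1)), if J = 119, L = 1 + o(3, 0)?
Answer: 1904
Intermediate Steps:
L = -2 (L = 1 - 3 = -2)
m(V) = -1 (m(V) = 4/(-2) + V/V = 4*(-½) + 1 = -2 + 1 = -1)
w(T) = T² (w(T) = (T² - T) + T = T²)
J*w(-5 - 1*(-1)) = 119*(-5 - 1*(-1))² = 119*(-5 + 1)² = 119*(-4)² = 119*16 = 1904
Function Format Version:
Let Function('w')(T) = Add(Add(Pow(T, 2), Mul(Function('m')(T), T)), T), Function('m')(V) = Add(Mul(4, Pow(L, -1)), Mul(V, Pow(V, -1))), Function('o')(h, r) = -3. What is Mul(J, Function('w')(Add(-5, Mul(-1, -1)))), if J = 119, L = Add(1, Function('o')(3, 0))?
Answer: 1904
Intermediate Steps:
L = -2 (L = Add(1, -3) = -2)
Function('m')(V) = -1 (Function('m')(V) = Add(Mul(4, Pow(-2, -1)), Mul(V, Pow(V, -1))) = Add(Mul(4, Rational(-1, 2)), 1) = Add(-2, 1) = -1)
Function('w')(T) = Pow(T, 2) (Function('w')(T) = Add(Add(Pow(T, 2), Mul(-1, T)), T) = Pow(T, 2))
Mul(J, Function('w')(Add(-5, Mul(-1, -1)))) = Mul(119, Pow(Add(-5, Mul(-1, -1)), 2)) = Mul(119, Pow(Add(-5, 1), 2)) = Mul(119, Pow(-4, 2)) = Mul(119, 16) = 1904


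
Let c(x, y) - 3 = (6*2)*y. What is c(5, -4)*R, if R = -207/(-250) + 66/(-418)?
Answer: -28647/950 ≈ -30.155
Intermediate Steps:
c(x, y) = 3 + 12*y (c(x, y) = 3 + (6*2)*y = 3 + 12*y)
R = 3183/4750 (R = -207*(-1/250) + 66*(-1/418) = 207/250 - 3/19 = 3183/4750 ≈ 0.67010)
c(5, -4)*R = (3 + 12*(-4))*(3183/4750) = (3 - 48)*(3183/4750) = -45*3183/4750 = -28647/950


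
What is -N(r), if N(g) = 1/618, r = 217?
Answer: -1/618 ≈ -0.0016181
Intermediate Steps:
N(g) = 1/618
-N(r) = -1*1/618 = -1/618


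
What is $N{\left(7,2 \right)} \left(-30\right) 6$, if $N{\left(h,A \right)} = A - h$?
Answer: $900$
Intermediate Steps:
$N{\left(7,2 \right)} \left(-30\right) 6 = \left(2 - 7\right) \left(-30\right) 6 = \left(-5\right) \left(-30\right) 6 = 150 \cdot 6 = 900$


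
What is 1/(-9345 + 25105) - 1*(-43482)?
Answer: 685276321/15760 ≈ 43482.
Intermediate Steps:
1/(-9345 + 25105) - 1*(-43482) = 1/15760 + 43482 = 685276321/15760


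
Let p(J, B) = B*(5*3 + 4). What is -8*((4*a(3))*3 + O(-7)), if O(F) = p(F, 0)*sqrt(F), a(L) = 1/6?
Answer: -16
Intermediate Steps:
a(L) = 1/6
p(J, B) = 19*B (p(J, B) = B*(15 + 4) = B*19 = 19*B)
O(F) = 0 (O(F) = (19*0)*sqrt(F) = 0*sqrt(F) = 0)
-8*((4*a(3))*3 + O(-7)) = -8*((4*(1/6))*3 + 0) = -8*((2/3)*3 + 0) = -8*(2 + 0) = -8*2 = -16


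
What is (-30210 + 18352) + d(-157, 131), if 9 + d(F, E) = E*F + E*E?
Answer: -15273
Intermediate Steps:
d(F, E) = -9 + E**2 + E*F (d(F, E) = -9 + (E*F + E*E) = -9 + (E*F + E**2) = -9 + (E**2 + E*F) = -9 + E**2 + E*F)
(-30210 + 18352) + d(-157, 131) = (-30210 + 18352) + (-9 + 131**2 + 131*(-157)) = -11858 + (-9 + 17161 - 20567) = -11858 - 3415 = -15273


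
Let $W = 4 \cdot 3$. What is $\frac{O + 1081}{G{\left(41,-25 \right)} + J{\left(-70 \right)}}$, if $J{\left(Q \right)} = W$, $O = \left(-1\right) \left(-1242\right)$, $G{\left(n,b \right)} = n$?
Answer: $\frac{2323}{53} \approx 43.83$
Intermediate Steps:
$O = 1242$
$W = 12$
$J{\left(Q \right)} = 12$
$\frac{O + 1081}{G{\left(41,-25 \right)} + J{\left(-70 \right)}} = \frac{1242 + 1081}{41 + 12} = \frac{2323}{53}$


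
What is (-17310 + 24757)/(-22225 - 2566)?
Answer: -7447/24791 ≈ -0.30039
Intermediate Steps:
(-17310 + 24757)/(-22225 - 2566) = 7447/(-24791) = 7447*(-1/24791) = -7447/24791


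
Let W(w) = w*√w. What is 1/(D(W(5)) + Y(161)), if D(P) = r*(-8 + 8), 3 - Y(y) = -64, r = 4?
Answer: 1/67 ≈ 0.014925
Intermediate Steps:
W(w) = w^(3/2)
Y(y) = 67 (Y(y) = 3 - 1*(-64) = 3 + 64 = 67)
D(P) = 0 (D(P) = 4*(-8 + 8) = 4*0 = 0)
1/(D(W(5)) + Y(161)) = 1/(0 + 67) = 1/67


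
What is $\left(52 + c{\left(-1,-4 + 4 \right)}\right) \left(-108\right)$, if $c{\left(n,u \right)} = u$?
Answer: $-5616$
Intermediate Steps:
$\left(52 + c{\left(-1,-4 + 4 \right)}\right) \left(-108\right) = \left(52 + \left(-4 + 4\right)\right) \left(-108\right) = \left(52 + 0\right) \left(-108\right) = 52 \left(-108\right) = -5616$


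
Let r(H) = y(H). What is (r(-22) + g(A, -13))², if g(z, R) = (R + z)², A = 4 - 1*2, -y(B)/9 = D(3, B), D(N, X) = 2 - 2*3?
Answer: 24649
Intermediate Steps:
D(N, X) = -4 (D(N, X) = 2 - 6 = -4)
y(B) = 36 (y(B) = -9*(-4) = 36)
r(H) = 36
A = 2 (A = 4 - 2 = 2)
(r(-22) + g(A, -13))² = (36 + (-13 + 2)²)² = (36 + (-11)²)² = (36 + 121)² = 157² = 24649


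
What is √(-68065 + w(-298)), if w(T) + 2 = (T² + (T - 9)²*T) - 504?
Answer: 3*I*√3118441 ≈ 5297.7*I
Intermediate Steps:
w(T) = -506 + T² + T*(-9 + T)² (w(T) = -2 + ((T² + (T - 9)²*T) - 504) = -2 + ((T² + (-9 + T)²*T) - 504) = -2 + ((T² + T*(-9 + T)²) - 504) = -2 + (-504 + T² + T*(-9 + T)²) = -506 + T² + T*(-9 + T)²)
√(-68065 + w(-298)) = √(-68065 + (-506 + (-298)² - 298*(-9 - 298)²)) = √(-68065 + (-506 + 88804 - 298*(-307)²)) = √(-68065 + (-506 + 88804 - 298*94249)) = √(-68065 + (-506 + 88804 - 28086202)) = √(-68065 - 27997904) = √(-28065969) = 3*I*√3118441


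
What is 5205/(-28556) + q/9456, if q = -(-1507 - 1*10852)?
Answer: 75926281/67506384 ≈ 1.1247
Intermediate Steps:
q = 12359 (q = -(-1507 - 10852) = -1*(-12359) = 12359)
5205/(-28556) + q/9456 = 5205/(-28556) + 12359/9456 = 5205*(-1/28556) + 12359*(1/9456) = -5205/28556 + 12359/9456 = 75926281/67506384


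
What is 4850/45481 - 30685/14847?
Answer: -1323576535/675256407 ≈ -1.9601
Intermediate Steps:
4850/45481 - 30685/14847 = -1323576535/675256407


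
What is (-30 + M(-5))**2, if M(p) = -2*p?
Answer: 400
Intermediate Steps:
(-30 + M(-5))**2 = (-30 - 2*(-5))**2 = (-30 + 10)**2 = (-20)**2 = 400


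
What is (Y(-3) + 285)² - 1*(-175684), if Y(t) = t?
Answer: 255208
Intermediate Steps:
(Y(-3) + 285)² - 1*(-175684) = (-3 + 285)² - 1*(-175684) = 282² + 175684 = 79524 + 175684 = 255208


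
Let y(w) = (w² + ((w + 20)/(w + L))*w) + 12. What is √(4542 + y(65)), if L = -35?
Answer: √322674/6 ≈ 94.674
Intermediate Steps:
y(w) = 12 + w² + w*(20 + w)/(-35 + w) (y(w) = (w² + ((w + 20)/(w - 35))*w) + 12 = (w² + ((20 + w)/(-35 + w))*w) + 12 = (w² + w*(20 + w)/(-35 + w)) + 12 = 12 + w² + w*(20 + w)/(-35 + w))
√(4542 + y(65)) = √(4542 + (-420 + 65³ - 34*65² + 32*65)/(-35 + 65)) = √(4542 + (-420 + 274625 - 34*4225 + 2080)/30) = √(4542 + (-420 + 274625 - 143650 + 2080)/30) = √(4542 + (1/30)*132635) = √(4542 + 26527/6) = √(53779/6) = √322674/6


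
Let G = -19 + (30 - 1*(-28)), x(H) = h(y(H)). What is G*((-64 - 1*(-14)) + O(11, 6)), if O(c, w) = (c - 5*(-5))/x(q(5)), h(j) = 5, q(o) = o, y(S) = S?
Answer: -8346/5 ≈ -1669.2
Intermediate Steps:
x(H) = 5
G = 39 (G = -19 + (30 + 28) = -19 + 58 = 39)
O(c, w) = 5 + c/5 (O(c, w) = (c - 5*(-5))/5 = (c + 25)*(1/5) = (25 + c)*(1/5) = 5 + c/5)
G*((-64 - 1*(-14)) + O(11, 6)) = 39*((-64 - 1*(-14)) + (5 + (1/5)*11)) = 39*((-64 + 14) + (5 + 11/5)) = 39*(-50 + 36/5) = 39*(-214/5) = -8346/5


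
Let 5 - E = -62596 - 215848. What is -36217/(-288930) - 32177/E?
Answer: 787686823/80452269570 ≈ 0.0097907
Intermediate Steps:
E = 278449 (E = 5 - (-62596 - 215848) = 5 - 1*(-278444) = 5 + 278444 = 278449)
-36217/(-288930) - 32177/E = -36217/(-288930) - 32177/278449 = -36217*(-1/288930) - 32177*1/278449 = 36217/288930 - 32177/278449 = 787686823/80452269570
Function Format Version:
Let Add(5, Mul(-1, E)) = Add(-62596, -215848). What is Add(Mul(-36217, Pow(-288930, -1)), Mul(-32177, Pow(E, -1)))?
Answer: Rational(787686823, 80452269570) ≈ 0.0097907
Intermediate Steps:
E = 278449 (E = Add(5, Mul(-1, Add(-62596, -215848))) = Add(5, Mul(-1, -278444)) = Add(5, 278444) = 278449)
Add(Mul(-36217, Pow(-288930, -1)), Mul(-32177, Pow(E, -1))) = Add(Mul(-36217, Pow(-288930, -1)), Mul(-32177, Pow(278449, -1))) = Add(Mul(-36217, Rational(-1, 288930)), Mul(-32177, Rational(1, 278449))) = Add(Rational(36217, 288930), Rational(-32177, 278449)) = Rational(787686823, 80452269570)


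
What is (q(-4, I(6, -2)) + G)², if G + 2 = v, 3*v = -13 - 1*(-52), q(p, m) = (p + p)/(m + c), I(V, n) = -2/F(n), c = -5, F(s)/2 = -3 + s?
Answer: 1444/9 ≈ 160.44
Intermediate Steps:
F(s) = -6 + 2*s (F(s) = 2*(-3 + s) = -6 + 2*s)
I(V, n) = -2/(-6 + 2*n)
q(p, m) = 2*p/(-5 + m) (q(p, m) = (p + p)/(m - 5) = (2*p)/(-5 + m) = 2*p/(-5 + m))
v = 13 (v = (-13 - 1*(-52))/3 = (-13 + 52)/3 = (⅓)*39 = 13)
G = 11 (G = -2 + 13 = 11)
(q(-4, I(6, -2)) + G)² = (2*(-4)/(-5 - 1/(-3 - 2)) + 11)² = (2*(-4)/(-5 - 1/(-5)) + 11)² = (2*(-4)/(-5 - 1*(-⅕)) + 11)² = (2*(-4)/(-5 + ⅕) + 11)² = (2*(-4)/(-24/5) + 11)² = (2*(-4)*(-5/24) + 11)² = (5/3 + 11)² = (38/3)² = 1444/9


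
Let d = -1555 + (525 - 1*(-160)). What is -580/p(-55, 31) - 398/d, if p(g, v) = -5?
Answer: 50659/435 ≈ 116.46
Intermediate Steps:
d = -870 (d = -1555 + (525 + 160) = -1555 + 685 = -870)
-580/p(-55, 31) - 398/d = -580/(-5) - 398/(-870) = -580*(-⅕) - 398*(-1/870) = 116 + 199/435 = 50659/435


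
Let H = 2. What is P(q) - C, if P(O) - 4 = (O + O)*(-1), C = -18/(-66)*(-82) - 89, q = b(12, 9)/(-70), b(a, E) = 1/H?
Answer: 88841/770 ≈ 115.38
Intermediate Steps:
b(a, E) = 1/2
q = -1/140 (q = (1/2)/(-70) = (1/2)*(-1/70) = -1/140 ≈ -0.0071429)
C = -1225/11 (C = -18*(-1/66)*(-82) - 89 = (3/11)*(-82) - 89 = -246/11 - 89 = -1225/11 ≈ -111.36)
P(O) = 4 - 2*O (P(O) = 4 + (O + O)*(-1) = 4 + (2*O)*(-1) = 4 - 2*O)
P(q) - C = (4 - 2*(-1/140)) - 1*(-1225/11) = (4 + 1/70) + 1225/11 = 281/70 + 1225/11 = 88841/770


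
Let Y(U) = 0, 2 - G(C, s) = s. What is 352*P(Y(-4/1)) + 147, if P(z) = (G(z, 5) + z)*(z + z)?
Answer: 147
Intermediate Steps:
G(C, s) = 2 - s
P(z) = 2*z*(-3 + z) (P(z) = ((2 - 1*5) + z)*(z + z) = ((2 - 5) + z)*(2*z) = (-3 + z)*(2*z) = 2*z*(-3 + z))
352*P(Y(-4/1)) + 147 = 352*(2*0*(-3 + 0)) + 147 = 352*(2*0*(-3)) + 147 = 352*0 + 147 = 0 + 147 = 147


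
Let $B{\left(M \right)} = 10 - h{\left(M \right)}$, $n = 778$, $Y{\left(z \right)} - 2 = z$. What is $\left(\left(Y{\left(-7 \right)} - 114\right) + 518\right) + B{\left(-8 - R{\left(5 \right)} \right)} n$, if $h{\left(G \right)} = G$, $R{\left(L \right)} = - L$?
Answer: $10513$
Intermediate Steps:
$Y{\left(z \right)} = 2 + z$
$B{\left(M \right)} = 10 - M$
$\left(\left(Y{\left(-7 \right)} - 114\right) + 518\right) + B{\left(-8 - R{\left(5 \right)} \right)} n = \left(\left(\left(2 - 7\right) - 114\right) + 518\right) + \left(10 - \left(-8 - \left(-1\right) 5\right)\right) 778 = \left(\left(-5 - 114\right) + 518\right) + \left(10 - \left(-8 - -5\right)\right) 778 = \left(-119 + 518\right) + \left(10 - \left(-8 + 5\right)\right) 778 = 399 + \left(10 - -3\right) 778 = 399 + \left(10 + 3\right) 778 = 399 + 13 \cdot 778 = 399 + 10114 = 10513$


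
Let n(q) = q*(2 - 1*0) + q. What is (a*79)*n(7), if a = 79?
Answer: 131061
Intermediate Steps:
n(q) = 3*q (n(q) = q*(2 + 0) + q = q*2 + q = 2*q + q = 3*q)
(a*79)*n(7) = (79*79)*(3*7) = 6241*21 = 131061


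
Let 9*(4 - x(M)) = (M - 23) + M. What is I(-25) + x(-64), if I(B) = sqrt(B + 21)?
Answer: 187/9 + 2*I ≈ 20.778 + 2.0*I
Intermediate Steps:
I(B) = sqrt(21 + B)
x(M) = 59/9 - 2*M/9 (x(M) = 4 - ((M - 23) + M)/9 = 4 - ((-23 + M) + M)/9 = 4 - (-23 + 2*M)/9 = 4 + (23/9 - 2*M/9) = 59/9 - 2*M/9)
I(-25) + x(-64) = sqrt(21 - 25) + (59/9 - 2/9*(-64)) = sqrt(-4) + (59/9 + 128/9) = 2*I + 187/9 = 187/9 + 2*I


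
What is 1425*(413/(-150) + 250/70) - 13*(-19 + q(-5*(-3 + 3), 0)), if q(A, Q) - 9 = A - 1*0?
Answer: 18141/14 ≈ 1295.8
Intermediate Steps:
q(A, Q) = 9 + A (q(A, Q) = 9 + (A - 1*0) = 9 + (A + 0) = 9 + A)
1425*(413/(-150) + 250/70) - 13*(-19 + q(-5*(-3 + 3), 0)) = 1425*(413/(-150) + 250/70) - 13*(-19 + (9 - 5*(-3 + 3))) = 1425*(413*(-1/150) + 250*(1/70)) - 13*(-19 + (9 - 5*0)) = 1425*(-413/150 + 25/7) - 13*(-19 + (9 + 0)) = 1425*(859/1050) - 13*(-19 + 9) = 16321/14 - 13*(-10) = 16321/14 + 130 = 18141/14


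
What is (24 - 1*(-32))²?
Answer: 3136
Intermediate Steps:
(24 - 1*(-32))² = (24 + 32)² = 56² = 3136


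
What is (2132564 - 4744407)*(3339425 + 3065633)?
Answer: -16729005901894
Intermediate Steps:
(2132564 - 4744407)*(3339425 + 3065633) = -2611843*6405058 = -16729005901894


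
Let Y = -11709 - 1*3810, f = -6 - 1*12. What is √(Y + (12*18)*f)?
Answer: I*√19407 ≈ 139.31*I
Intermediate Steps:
f = -18 (f = -6 - 12 = -18)
Y = -15519 (Y = -11709 - 3810 = -15519)
√(Y + (12*18)*f) = √(-15519 + (12*18)*(-18)) = √(-15519 + 216*(-18)) = √(-15519 - 3888) = √(-19407) = I*√19407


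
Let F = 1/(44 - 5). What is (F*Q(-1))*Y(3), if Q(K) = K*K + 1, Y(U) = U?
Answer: 2/13 ≈ 0.15385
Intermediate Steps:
Q(K) = 1 + K² (Q(K) = K² + 1 = 1 + K²)
F = 1/39 ≈ 0.025641
(F*Q(-1))*Y(3) = ((1 + (-1)²)/39)*3 = ((1 + 1)/39)*3 = ((1/39)*2)*3 = (2/39)*3 = 2/13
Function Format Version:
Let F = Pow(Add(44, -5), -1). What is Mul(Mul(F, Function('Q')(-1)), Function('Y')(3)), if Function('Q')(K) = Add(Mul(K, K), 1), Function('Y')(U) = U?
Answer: Rational(2, 13) ≈ 0.15385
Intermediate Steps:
Function('Q')(K) = Add(1, Pow(K, 2)) (Function('Q')(K) = Add(Pow(K, 2), 1) = Add(1, Pow(K, 2)))
F = Rational(1, 39) (F = Pow(39, -1) = Rational(1, 39) ≈ 0.025641)
Mul(Mul(F, Function('Q')(-1)), Function('Y')(3)) = Mul(Mul(Rational(1, 39), Add(1, Pow(-1, 2))), 3) = Mul(Mul(Rational(1, 39), Add(1, 1)), 3) = Mul(Mul(Rational(1, 39), 2), 3) = Mul(Rational(2, 39), 3) = Rational(2, 13)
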